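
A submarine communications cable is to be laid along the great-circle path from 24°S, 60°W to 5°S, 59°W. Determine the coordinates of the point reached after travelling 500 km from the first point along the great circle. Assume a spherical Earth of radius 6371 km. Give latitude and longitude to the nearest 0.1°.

Convert each endpoint to a unit vector on the sphere (x = cos φ cos λ, y = cos φ sin λ, z = sin φ).
The central angle between the endpoints is δ = arccos(p₁·p₂) ≈ 0.332 rad (19.0°). The total great-circle distance is δ·R ≈ 0.332 × 6371 ≈ 2115 km, so the target fraction is f = 500/2115 ≈ 0.236.
Interpolate at f ≈ 0.236 with slerp weights a = sin((1−f)δ)/sin δ ≈ 0.770, b = sin(fδ)/sin δ ≈ 0.241.
p = a·p₁ + b·p₂ ≈ (0.475, -0.814, -0.334); φ = arcsin(p_z) ≈ -19.51°, λ = atan2(p_y, p_x) ≈ -59.75°.

≈ 19.5°S, 59.7°W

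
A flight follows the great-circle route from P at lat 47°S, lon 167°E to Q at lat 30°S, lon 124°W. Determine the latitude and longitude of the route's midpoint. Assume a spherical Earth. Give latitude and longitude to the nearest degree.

≈ lat 44°S, lon 154°W

The haversine formula gives a central angle δ ≈ 0.955 rad (54.7°) between the endpoints.
Interpolate at f = 1/2 with slerp weights a = sin((1−f)δ)/sin δ ≈ 0.563, b = sin(fδ)/sin δ ≈ 0.563.
p = a·p₁ + b·p₂ ≈ (-0.647, -0.318, -0.693); φ = arcsin(p_z) ≈ -43.89°, λ = atan2(p_y, p_x) ≈ -153.83°.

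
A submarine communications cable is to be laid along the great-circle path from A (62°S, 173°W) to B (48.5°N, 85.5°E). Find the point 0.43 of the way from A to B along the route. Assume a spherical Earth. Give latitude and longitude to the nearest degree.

≈ (19°S, 129°E)

Write both endpoints as unit vectors p₁, p₂ with components (cos φ cos λ, cos φ sin λ, sin φ).
The central angle between the endpoints is δ = arccos(p₁·p₂) ≈ 2.379 rad (136.3°).
Interpolate at f = 0.43 with slerp weights a = sin((1−f)δ)/sin δ ≈ 1.415, b = sin(fδ)/sin δ ≈ 1.236.
p = a·p₁ + b·p₂ ≈ (-0.595, 0.736, -0.323); φ = arcsin(p_z) ≈ -18.87°, λ = atan2(p_y, p_x) ≈ 128.96°.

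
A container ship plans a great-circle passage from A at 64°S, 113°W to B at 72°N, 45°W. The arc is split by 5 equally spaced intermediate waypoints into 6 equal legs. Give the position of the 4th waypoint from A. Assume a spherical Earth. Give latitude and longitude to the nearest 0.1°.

Write both endpoints as unit vectors p₁, p₂ with components (cos φ cos λ, cos φ sin λ, sin φ).
The central angle between the endpoints is δ = arccos(p₁·p₂) ≈ 2.505 rad (143.5°).
Interpolate at f = 4/6 with slerp weights a = sin((1−f)δ)/sin δ ≈ 1.247, b = sin(fδ)/sin δ ≈ 1.674.
p = a·p₁ + b·p₂ ≈ (0.152, -0.869, 0.471); φ = arcsin(p_z) ≈ 28.11°, λ = atan2(p_y, p_x) ≈ -80.07°.

≈ 28.1°N, 80.1°W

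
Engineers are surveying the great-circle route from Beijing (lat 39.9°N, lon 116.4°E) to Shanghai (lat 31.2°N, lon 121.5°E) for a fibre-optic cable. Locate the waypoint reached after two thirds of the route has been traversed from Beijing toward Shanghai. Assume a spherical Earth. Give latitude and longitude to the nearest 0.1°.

Convert each endpoint to a unit vector on the sphere (x = cos φ cos λ, y = cos φ sin λ, z = sin φ).
The central angle between the endpoints is δ = arccos(p₁·p₂) ≈ 0.168 rad (9.6°).
Interpolate at f = 2/3 with slerp weights a = sin((1−f)δ)/sin δ ≈ 0.335, b = sin(fδ)/sin δ ≈ 0.668.
p = a·p₁ + b·p₂ ≈ (-0.413, 0.718, 0.561); φ = arcsin(p_z) ≈ 34.12°, λ = atan2(p_y, p_x) ≈ 119.92°.

≈ lat 34.1°N, lon 119.9°E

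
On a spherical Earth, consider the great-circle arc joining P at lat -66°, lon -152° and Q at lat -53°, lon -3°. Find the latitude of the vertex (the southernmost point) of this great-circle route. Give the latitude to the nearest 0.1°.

The great circle lies in the plane with unit normal n̂ = (p₁ × p₂)/|p₁ × p₂|.
Here n̂_z ≈ +0.148; the vertex latitude is φ_max = arccos|n̂_z| ≈ 81.5°.

≈ -81.5°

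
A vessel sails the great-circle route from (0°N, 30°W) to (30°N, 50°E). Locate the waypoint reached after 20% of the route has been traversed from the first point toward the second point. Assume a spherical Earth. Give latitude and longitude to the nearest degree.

Write both endpoints as unit vectors p₁, p₂ with components (cos φ cos λ, cos φ sin λ, sin φ).
The central angle between the endpoints is δ = arccos(p₁·p₂) ≈ 1.420 rad (81.4°).
Interpolate at f = 0.20 with slerp weights a = sin((1−f)δ)/sin δ ≈ 0.917, b = sin(fδ)/sin δ ≈ 0.283.
p = a·p₁ + b·p₂ ≈ (0.952, -0.271, 0.142); φ = arcsin(p_z) ≈ 8.15°, λ = atan2(p_y, p_x) ≈ -15.87°.

≈ (8°N, 16°W)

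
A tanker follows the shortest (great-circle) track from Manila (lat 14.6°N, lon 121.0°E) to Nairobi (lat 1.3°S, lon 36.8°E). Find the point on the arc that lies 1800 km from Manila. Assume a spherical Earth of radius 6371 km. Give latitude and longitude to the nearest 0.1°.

The haversine formula gives a central angle δ ≈ 1.479 rad (84.7°) between the endpoints. The total great-circle distance is δ·R ≈ 1.479 × 6371 ≈ 9420 km, so the target fraction is f = 1800/9420 ≈ 0.191.
Interpolate at f ≈ 0.191 with slerp weights a = sin((1−f)δ)/sin δ ≈ 0.935, b = sin(fδ)/sin δ ≈ 0.280.
p = a·p₁ + b·p₂ ≈ (-0.242, 0.943, 0.229); φ = arcsin(p_z) ≈ 13.25°, λ = atan2(p_y, p_x) ≈ 104.38°.

≈ lat 13.3°N, lon 104.4°E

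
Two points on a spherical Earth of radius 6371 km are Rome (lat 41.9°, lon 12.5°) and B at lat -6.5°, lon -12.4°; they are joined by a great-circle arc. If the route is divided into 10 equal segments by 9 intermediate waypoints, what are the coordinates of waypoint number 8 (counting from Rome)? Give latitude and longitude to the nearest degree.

≈ lat 3°, lon -8°

The haversine formula gives a central angle δ ≈ 0.933 rad (53.5°) between the endpoints.
Interpolate at f = 8/10 with slerp weights a = sin((1−f)δ)/sin δ ≈ 0.231, b = sin(fδ)/sin δ ≈ 0.845.
p = a·p₁ + b·p₂ ≈ (0.988, -0.143, 0.059); φ = arcsin(p_z) ≈ 3.36°, λ = atan2(p_y, p_x) ≈ -8.24°.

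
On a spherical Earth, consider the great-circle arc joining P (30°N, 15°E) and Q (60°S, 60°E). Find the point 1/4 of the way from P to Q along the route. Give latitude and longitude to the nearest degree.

≈ (7°N, 24°E)

Write both endpoints as unit vectors p₁, p₂ with components (cos φ cos λ, cos φ sin λ, sin φ).
The central angle between the endpoints is δ = arccos(p₁·p₂) ≈ 1.698 rad (97.3°).
Interpolate at f = 1/4 with slerp weights a = sin((1−f)δ)/sin δ ≈ 0.964, b = sin(fδ)/sin δ ≈ 0.415.
p = a·p₁ + b·p₂ ≈ (0.910, 0.396, 0.122); φ = arcsin(p_z) ≈ 7.03°, λ = atan2(p_y, p_x) ≈ 23.51°.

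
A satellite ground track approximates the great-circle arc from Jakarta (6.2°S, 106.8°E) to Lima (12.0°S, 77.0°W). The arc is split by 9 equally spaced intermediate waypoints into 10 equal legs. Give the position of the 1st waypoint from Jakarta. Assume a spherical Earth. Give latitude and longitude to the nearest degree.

Write both endpoints as unit vectors p₁, p₂ with components (cos φ cos λ, cos φ sin λ, sin φ).
The central angle between the endpoints is δ = arccos(p₁·p₂) ≈ 2.817 rad (161.4°).
Interpolate at f = 1/10 with slerp weights a = sin((1−f)δ)/sin δ ≈ 1.787, b = sin(fδ)/sin δ ≈ 0.872.
p = a·p₁ + b·p₂ ≈ (-0.322, 0.870, -0.374); φ = arcsin(p_z) ≈ -21.98°, λ = atan2(p_y, p_x) ≈ 110.30°.

≈ (22°S, 110°E)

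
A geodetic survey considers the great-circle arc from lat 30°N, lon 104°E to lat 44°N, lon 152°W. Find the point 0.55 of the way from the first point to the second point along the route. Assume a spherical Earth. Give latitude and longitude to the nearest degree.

≈ lat 51°N, lon 155°E

Write both endpoints as unit vectors p₁, p₂ with components (cos φ cos λ, cos φ sin λ, sin φ).
The central angle between the endpoints is δ = arccos(p₁·p₂) ≈ 1.373 rad (78.7°).
Interpolate at f = 0.55 with slerp weights a = sin((1−f)δ)/sin δ ≈ 0.591, b = sin(fδ)/sin δ ≈ 0.699.
p = a·p₁ + b·p₂ ≈ (-0.568, 0.260, 0.781); φ = arcsin(p_z) ≈ 51.35°, λ = atan2(p_y, p_x) ≈ 155.36°.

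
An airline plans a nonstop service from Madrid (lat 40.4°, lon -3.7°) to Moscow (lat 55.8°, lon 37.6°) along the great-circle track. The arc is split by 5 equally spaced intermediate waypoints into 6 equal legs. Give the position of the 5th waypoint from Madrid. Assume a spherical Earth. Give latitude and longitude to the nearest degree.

Convert each endpoint to a unit vector on the sphere (x = cos φ cos λ, y = cos φ sin λ, z = sin φ).
The central angle between the endpoints is δ = arccos(p₁·p₂) ≈ 0.540 rad (30.9°).
Interpolate at f = 5/6 with slerp weights a = sin((1−f)δ)/sin δ ≈ 0.175, b = sin(fδ)/sin δ ≈ 0.846.
p = a·p₁ + b·p₂ ≈ (0.510, 0.282, 0.813); φ = arcsin(p_z) ≈ 54.39°, λ = atan2(p_y, p_x) ≈ 28.92°.

≈ lat 54°, lon 29°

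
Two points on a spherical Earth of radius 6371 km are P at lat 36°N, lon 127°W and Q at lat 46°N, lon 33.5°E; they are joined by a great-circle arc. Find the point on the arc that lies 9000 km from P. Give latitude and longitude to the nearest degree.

Write both endpoints as unit vectors p₁, p₂ with components (cos φ cos λ, cos φ sin λ, sin φ).
The central angle between the endpoints is δ = arccos(p₁·p₂) ≈ 1.678 rad (96.1°). The total great-circle distance is δ·R ≈ 1.678 × 6371 ≈ 10690 km, so the target fraction is f = 9000/10690 ≈ 0.842.
Interpolate at f ≈ 0.842 with slerp weights a = sin((1−f)δ)/sin δ ≈ 0.264, b = sin(fδ)/sin δ ≈ 0.993.
p = a·p₁ + b·p₂ ≈ (0.447, 0.210, 0.869); φ = arcsin(p_z) ≈ 60.40°, λ = atan2(p_y, p_x) ≈ 25.21°.

≈ lat 60°N, lon 25°E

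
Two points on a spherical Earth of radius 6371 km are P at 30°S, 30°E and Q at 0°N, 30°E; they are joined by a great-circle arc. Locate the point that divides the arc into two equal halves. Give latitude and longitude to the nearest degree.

≈ 15°S, 30°E

Write both endpoints as unit vectors p₁, p₂ with components (cos φ cos λ, cos φ sin λ, sin φ).
The central angle between the endpoints is δ = arccos(p₁·p₂) ≈ 0.524 rad (30.0°).
Interpolate at f = 1/2 with slerp weights a = sin((1−f)δ)/sin δ ≈ 0.518, b = sin(fδ)/sin δ ≈ 0.518.
p = a·p₁ + b·p₂ ≈ (0.837, 0.483, -0.259); φ = arcsin(p_z) ≈ -15.00°, λ = atan2(p_y, p_x) ≈ 30.00°.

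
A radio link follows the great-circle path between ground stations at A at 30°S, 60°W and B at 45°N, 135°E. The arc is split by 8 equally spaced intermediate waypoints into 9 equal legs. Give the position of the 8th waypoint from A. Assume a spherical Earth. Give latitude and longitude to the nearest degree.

≈ 56°N, 157°E

The haversine formula gives a central angle δ ≈ 2.809 rad (160.9°) between the endpoints.
Interpolate at f = 8/9 with slerp weights a = sin((1−f)δ)/sin δ ≈ 0.939, b = sin(fδ)/sin δ ≈ 1.839.
p = a·p₁ + b·p₂ ≈ (-0.513, 0.215, 0.831); φ = arcsin(p_z) ≈ 56.20°, λ = atan2(p_y, p_x) ≈ 157.24°.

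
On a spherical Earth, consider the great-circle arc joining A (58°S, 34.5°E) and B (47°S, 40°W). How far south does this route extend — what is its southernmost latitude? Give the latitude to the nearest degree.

The great circle lies in the plane with unit normal n̂ = (p₁ × p₂)/|p₁ × p₂|.
Here n̂_z ≈ -0.499; the vertex latitude is φ_max = arccos|n̂_z| ≈ 60.0°.
Check via Clairaut: cos φ_max = |cos φ₁| · sin C = cos(58.0°)·sin(109.5°) ≈ 0.499, again giving ≈ 60.0°.

≈ 60°S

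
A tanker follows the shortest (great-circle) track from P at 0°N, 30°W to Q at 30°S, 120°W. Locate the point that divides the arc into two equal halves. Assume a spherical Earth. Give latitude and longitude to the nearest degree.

The haversine formula gives a central angle δ ≈ 1.571 rad (90.0°) between the endpoints.
Interpolate at f = 1/2 with slerp weights a = sin((1−f)δ)/sin δ ≈ 0.707, b = sin(fδ)/sin δ ≈ 0.707.
p = a·p₁ + b·p₂ ≈ (0.306, -0.884, -0.354); φ = arcsin(p_z) ≈ -20.70°, λ = atan2(p_y, p_x) ≈ -70.89°.

≈ 21°S, 71°W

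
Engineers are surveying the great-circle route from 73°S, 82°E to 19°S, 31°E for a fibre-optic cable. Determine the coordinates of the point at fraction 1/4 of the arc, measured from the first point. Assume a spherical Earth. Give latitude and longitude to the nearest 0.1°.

≈ 61.8°S, 54.2°E

Convert each endpoint to a unit vector on the sphere (x = cos φ cos λ, y = cos φ sin λ, z = sin φ).
The central angle between the endpoints is δ = arccos(p₁·p₂) ≈ 1.064 rad (61.0°).
Interpolate at f = 1/4 with slerp weights a = sin((1−f)δ)/sin δ ≈ 0.819, b = sin(fδ)/sin δ ≈ 0.301.
p = a·p₁ + b·p₂ ≈ (0.277, 0.384, -0.881); φ = arcsin(p_z) ≈ -61.76°, λ = atan2(p_y, p_x) ≈ 54.16°.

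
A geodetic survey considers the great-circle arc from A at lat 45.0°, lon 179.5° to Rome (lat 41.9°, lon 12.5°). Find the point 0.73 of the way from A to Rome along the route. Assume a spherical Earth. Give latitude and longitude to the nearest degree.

Write both endpoints as unit vectors p₁, p₂ with components (cos φ cos λ, cos φ sin λ, sin φ).
The central angle between the endpoints is δ = arccos(p₁·p₂) ≈ 1.611 rad (92.3°).
Interpolate at f = 0.73 with slerp weights a = sin((1−f)δ)/sin δ ≈ 0.422, b = sin(fδ)/sin δ ≈ 0.924.
p = a·p₁ + b·p₂ ≈ (0.373, 0.151, 0.915); φ = arcsin(p_z) ≈ 66.25°, λ = atan2(p_y, p_x) ≈ 22.09°.

≈ lat 66°, lon 22°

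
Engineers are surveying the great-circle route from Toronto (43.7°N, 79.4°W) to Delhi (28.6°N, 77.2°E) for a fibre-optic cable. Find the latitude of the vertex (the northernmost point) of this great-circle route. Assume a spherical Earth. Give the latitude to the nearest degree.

The great circle lies in the plane with unit normal n̂ = (p₁ × p₂)/|p₁ × p₂|.
Here n̂_z ≈ +0.260; the vertex latitude is φ_max = arccos|n̂_z| ≈ 74.9°.
Check via Clairaut: cos φ_max = |cos φ₁| · sin C = cos(43.7°)·sin(21.1°) ≈ 0.260, again giving ≈ 74.9°.

≈ 75°N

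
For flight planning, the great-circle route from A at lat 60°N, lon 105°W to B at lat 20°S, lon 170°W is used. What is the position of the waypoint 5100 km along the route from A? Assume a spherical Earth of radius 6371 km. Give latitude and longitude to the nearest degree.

≈ lat 25°N, lon 148°W

Write both endpoints as unit vectors p₁, p₂ with components (cos φ cos λ, cos φ sin λ, sin φ).
The central angle between the endpoints is δ = arccos(p₁·p₂) ≈ 1.669 rad (95.6°). The total great-circle distance is δ·R ≈ 1.669 × 6371 ≈ 10631 km, so the target fraction is f = 5100/10631 ≈ 0.480.
Interpolate at f ≈ 0.480 with slerp weights a = sin((1−f)δ)/sin δ ≈ 0.767, b = sin(fδ)/sin δ ≈ 0.721.
p = a·p₁ + b·p₂ ≈ (-0.767, -0.488, 0.417); φ = arcsin(p_z) ≈ 24.67°, λ = atan2(p_y, p_x) ≈ -147.52°.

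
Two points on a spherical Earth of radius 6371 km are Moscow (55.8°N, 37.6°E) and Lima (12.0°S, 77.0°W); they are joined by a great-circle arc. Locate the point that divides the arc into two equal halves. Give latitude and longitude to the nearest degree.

Write both endpoints as unit vectors p₁, p₂ with components (cos φ cos λ, cos φ sin λ, sin φ).
The central angle between the endpoints is δ = arccos(p₁·p₂) ≈ 1.983 rad (113.6°).
Interpolate at f = 1/2 with slerp weights a = sin((1−f)δ)/sin δ ≈ 0.914, b = sin(fδ)/sin δ ≈ 0.914.
p = a·p₁ + b·p₂ ≈ (0.608, -0.557, 0.566); φ = arcsin(p_z) ≈ 34.44°, λ = atan2(p_y, p_x) ≈ -42.52°.

≈ 34°N, 43°W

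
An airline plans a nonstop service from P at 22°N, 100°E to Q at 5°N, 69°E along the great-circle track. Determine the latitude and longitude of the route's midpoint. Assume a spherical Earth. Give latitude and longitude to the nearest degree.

Convert each endpoint to a unit vector on the sphere (x = cos φ cos λ, y = cos φ sin λ, z = sin φ).
The central angle between the endpoints is δ = arccos(p₁·p₂) ≈ 0.602 rad (34.5°).
Interpolate at f = 1/2 with slerp weights a = sin((1−f)δ)/sin δ ≈ 0.524, b = sin(fδ)/sin δ ≈ 0.524.
p = a·p₁ + b·p₂ ≈ (0.103, 0.965, 0.242); φ = arcsin(p_z) ≈ 13.99°, λ = atan2(p_y, p_x) ≈ 83.93°.

≈ 14°N, 84°E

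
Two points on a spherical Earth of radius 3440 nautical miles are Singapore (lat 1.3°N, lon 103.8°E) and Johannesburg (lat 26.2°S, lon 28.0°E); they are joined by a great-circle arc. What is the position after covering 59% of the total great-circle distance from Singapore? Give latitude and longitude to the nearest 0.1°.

≈ lat 18.2°S, lon 61.5°E

Convert each endpoint to a unit vector on the sphere (x = cos φ cos λ, y = cos φ sin λ, z = sin φ).
The central angle between the endpoints is δ = arccos(p₁·p₂) ≈ 1.359 rad (77.9°).
Interpolate at f = 0.59 with slerp weights a = sin((1−f)δ)/sin δ ≈ 0.541, b = sin(fδ)/sin δ ≈ 0.735.
p = a·p₁ + b·p₂ ≈ (0.453, 0.835, -0.312); φ = arcsin(p_z) ≈ -18.20°, λ = atan2(p_y, p_x) ≈ 61.50°.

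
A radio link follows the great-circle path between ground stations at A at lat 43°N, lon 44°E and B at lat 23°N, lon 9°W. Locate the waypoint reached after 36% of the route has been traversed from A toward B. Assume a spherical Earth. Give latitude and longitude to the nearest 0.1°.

≈ lat 38.7°N, lon 21.9°E

Convert each endpoint to a unit vector on the sphere (x = cos φ cos λ, y = cos φ sin λ, z = sin φ).
The central angle between the endpoints is δ = arccos(p₁·p₂) ≈ 0.834 rad (47.8°).
Interpolate at f = 0.36 with slerp weights a = sin((1−f)δ)/sin δ ≈ 0.687, b = sin(fδ)/sin δ ≈ 0.399.
p = a·p₁ + b·p₂ ≈ (0.725, 0.292, 0.625); φ = arcsin(p_z) ≈ 38.65°, λ = atan2(p_y, p_x) ≈ 21.92°.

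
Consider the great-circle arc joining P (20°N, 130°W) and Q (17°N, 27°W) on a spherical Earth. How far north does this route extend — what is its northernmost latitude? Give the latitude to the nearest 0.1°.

The great circle lies in the plane with unit normal n̂ = (p₁ × p₂)/|p₁ × p₂|.
Here n̂_z ≈ +0.880; the vertex latitude is φ_max = arccos|n̂_z| ≈ 28.3°.

≈ 28.3°N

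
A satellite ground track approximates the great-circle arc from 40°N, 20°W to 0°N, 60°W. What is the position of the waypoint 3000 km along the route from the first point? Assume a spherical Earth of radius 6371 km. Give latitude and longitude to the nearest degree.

≈ 21°N, 43°W

Convert each endpoint to a unit vector on the sphere (x = cos φ cos λ, y = cos φ sin λ, z = sin φ).
The central angle between the endpoints is δ = arccos(p₁·p₂) ≈ 0.944 rad (54.1°). The total great-circle distance is δ·R ≈ 0.944 × 6371 ≈ 6012 km, so the target fraction is f = 3000/6012 ≈ 0.499.
Interpolate at f ≈ 0.499 with slerp weights a = sin((1−f)δ)/sin δ ≈ 0.562, b = sin(fδ)/sin δ ≈ 0.560.
p = a·p₁ + b·p₂ ≈ (0.685, -0.633, 0.361); φ = arcsin(p_z) ≈ 21.19°, λ = atan2(p_y, p_x) ≈ -42.72°.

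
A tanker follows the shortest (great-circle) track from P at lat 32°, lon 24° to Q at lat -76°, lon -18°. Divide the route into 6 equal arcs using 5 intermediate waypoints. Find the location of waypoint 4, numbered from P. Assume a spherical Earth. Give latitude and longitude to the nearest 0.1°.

Convert each endpoint to a unit vector on the sphere (x = cos φ cos λ, y = cos φ sin λ, z = sin φ).
The central angle between the endpoints is δ = arccos(p₁·p₂) ≈ 1.941 rad (111.2°).
Interpolate at f = 4/6 with slerp weights a = sin((1−f)δ)/sin δ ≈ 0.647, b = sin(fδ)/sin δ ≈ 1.032.
p = a·p₁ + b·p₂ ≈ (0.738, 0.146, -0.659); φ = arcsin(p_z) ≈ -41.19°, λ = atan2(p_y, p_x) ≈ 11.18°.

≈ lat -41.2°, lon 11.2°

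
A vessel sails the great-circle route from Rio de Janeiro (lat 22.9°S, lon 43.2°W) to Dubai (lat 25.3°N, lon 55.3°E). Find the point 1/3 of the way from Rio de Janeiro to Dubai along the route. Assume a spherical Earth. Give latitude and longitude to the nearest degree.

≈ lat 7°S, lon 10°W

Convert each endpoint to a unit vector on the sphere (x = cos φ cos λ, y = cos φ sin λ, z = sin φ).
The central angle between the endpoints is δ = arccos(p₁·p₂) ≈ 1.864 rad (106.8°).
Interpolate at f = 1/3 with slerp weights a = sin((1−f)δ)/sin δ ≈ 0.989, b = sin(fδ)/sin δ ≈ 0.608.
p = a·p₁ + b·p₂ ≈ (0.977, -0.172, -0.125); φ = arcsin(p_z) ≈ -7.18°, λ = atan2(p_y, p_x) ≈ -9.96°.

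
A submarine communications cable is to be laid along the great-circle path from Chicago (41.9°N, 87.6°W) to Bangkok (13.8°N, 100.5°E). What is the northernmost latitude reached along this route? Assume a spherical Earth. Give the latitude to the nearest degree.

≈ 83°N

The great circle lies in the plane with unit normal n̂ = (p₁ × p₂)/|p₁ × p₂|.
Here n̂_z ≈ -0.123; the vertex latitude is φ_max = arccos|n̂_z| ≈ 83.0°.
Check via Clairaut: cos φ_max = |cos φ₁| · sin C = cos(41.9°)·sin(9.5°) ≈ 0.123, again giving ≈ 83.0°.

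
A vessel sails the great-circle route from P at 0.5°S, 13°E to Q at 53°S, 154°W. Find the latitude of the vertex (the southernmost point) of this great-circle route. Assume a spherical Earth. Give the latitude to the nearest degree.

≈ 80°S

The great circle lies in the plane with unit normal n̂ = (p₁ × p₂)/|p₁ × p₂|.
Here n̂_z ≈ -0.166; the vertex latitude is φ_max = arccos|n̂_z| ≈ 80.4°.
Check via Clairaut: cos φ_max = |cos φ₁| · sin C = cos(0.5°)·sin(170.4°) ≈ 0.166, again giving ≈ 80.4°.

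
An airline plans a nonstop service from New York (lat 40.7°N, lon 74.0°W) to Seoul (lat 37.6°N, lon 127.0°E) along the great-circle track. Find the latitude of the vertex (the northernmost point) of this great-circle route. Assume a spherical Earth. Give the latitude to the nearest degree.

The great circle lies in the plane with unit normal n̂ = (p₁ × p₂)/|p₁ × p₂|.
Here n̂_z ≈ -0.218; the vertex latitude is φ_max = arccos|n̂_z| ≈ 77.4°.

≈ 77°N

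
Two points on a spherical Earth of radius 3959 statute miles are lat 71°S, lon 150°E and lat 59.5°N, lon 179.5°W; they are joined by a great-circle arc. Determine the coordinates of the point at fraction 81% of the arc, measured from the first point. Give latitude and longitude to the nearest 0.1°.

≈ lat 34.8°N, lon 173.9°E

Write both endpoints as unit vectors p₁, p₂ with components (cos φ cos λ, cos φ sin λ, sin φ).
The central angle between the endpoints is δ = arccos(p₁·p₂) ≈ 2.308 rad (132.2°).
Interpolate at f = 0.81 with slerp weights a = sin((1−f)δ)/sin δ ≈ 0.574, b = sin(fδ)/sin δ ≈ 1.291.
p = a·p₁ + b·p₂ ≈ (-0.817, 0.088, 0.570); φ = arcsin(p_z) ≈ 34.75°, λ = atan2(p_y, p_x) ≈ 173.88°.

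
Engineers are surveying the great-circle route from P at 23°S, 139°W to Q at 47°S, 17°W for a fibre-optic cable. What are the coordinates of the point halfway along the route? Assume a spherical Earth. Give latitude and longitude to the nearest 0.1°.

The haversine formula gives a central angle δ ≈ 1.618 rad (92.7°) between the endpoints.
Interpolate at f = 1/2 with slerp weights a = sin((1−f)δ)/sin δ ≈ 0.724, b = sin(fδ)/sin δ ≈ 0.724.
p = a·p₁ + b·p₂ ≈ (-0.031, -0.582, -0.813); φ = arcsin(p_z) ≈ -54.36°, λ = atan2(p_y, p_x) ≈ -93.03°.

≈ 54.4°S, 93.0°W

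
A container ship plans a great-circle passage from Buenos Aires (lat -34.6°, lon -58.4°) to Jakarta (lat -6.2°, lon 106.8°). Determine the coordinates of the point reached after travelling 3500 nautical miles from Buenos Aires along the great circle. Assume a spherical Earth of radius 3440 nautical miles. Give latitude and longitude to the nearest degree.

≈ lat -72°, lon 34°

From cos δ = sin φ₁ sin φ₂ + cos φ₁ cos φ₂ cos Δλ, the central angle is δ ≈ 2.389 rad (136.9°). The total great-circle distance is δ·R ≈ 2.389 × 3440 ≈ 8218 nmi, so the target fraction is f = 3500/8218 ≈ 0.426.
Interpolate at f ≈ 0.426 with slerp weights a = sin((1−f)δ)/sin δ ≈ 1.434, b = sin(fδ)/sin δ ≈ 1.245.
p = a·p₁ + b·p₂ ≈ (0.261, 0.179, -0.949); φ = arcsin(p_z) ≈ -71.55°, λ = atan2(p_y, p_x) ≈ 34.49°.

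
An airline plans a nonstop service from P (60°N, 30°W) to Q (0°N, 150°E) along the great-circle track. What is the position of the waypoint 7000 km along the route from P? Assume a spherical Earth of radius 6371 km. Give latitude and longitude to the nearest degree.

≈ (57°N, 150°E)

Convert each endpoint to a unit vector on the sphere (x = cos φ cos λ, y = cos φ sin λ, z = sin φ).
The central angle between the endpoints is δ = arccos(p₁·p₂) ≈ 2.094 rad (120.0°). The total great-circle distance is δ·R ≈ 2.094 × 6371 ≈ 13343 km, so the target fraction is f = 7000/13343 ≈ 0.525.
Interpolate at f ≈ 0.525 with slerp weights a = sin((1−f)δ)/sin δ ≈ 0.969, b = sin(fδ)/sin δ ≈ 1.028.
p = a·p₁ + b·p₂ ≈ (-0.471, 0.272, 0.839); φ = arcsin(p_z) ≈ 57.05°, λ = atan2(p_y, p_x) ≈ 150.00°.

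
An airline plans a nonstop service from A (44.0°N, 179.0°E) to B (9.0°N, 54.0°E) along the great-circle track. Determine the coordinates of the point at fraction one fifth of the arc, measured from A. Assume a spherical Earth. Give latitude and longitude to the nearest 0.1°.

≈ (51.8°N, 148.9°E)

The haversine formula gives a central angle δ ≈ 1.874 rad (107.4°) between the endpoints.
Interpolate at f = 1/5 with slerp weights a = sin((1−f)δ)/sin δ ≈ 1.045, b = sin(fδ)/sin δ ≈ 0.384.
p = a·p₁ + b·p₂ ≈ (-0.529, 0.320, 0.786); φ = arcsin(p_z) ≈ 51.82°, λ = atan2(p_y, p_x) ≈ 148.85°.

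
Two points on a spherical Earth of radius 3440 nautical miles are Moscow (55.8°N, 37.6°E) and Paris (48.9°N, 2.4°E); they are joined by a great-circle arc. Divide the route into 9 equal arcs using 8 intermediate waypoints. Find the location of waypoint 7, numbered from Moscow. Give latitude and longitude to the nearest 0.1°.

From cos δ = sin φ₁ sin φ₂ + cos φ₁ cos φ₂ cos Δλ, the central angle is δ ≈ 0.389 rad (22.3°).
Interpolate at f = 7/9 with slerp weights a = sin((1−f)δ)/sin δ ≈ 0.228, b = sin(fδ)/sin δ ≈ 0.786.
p = a·p₁ + b·p₂ ≈ (0.617, 0.100, 0.780); φ = arcsin(p_z) ≈ 51.29°, λ = atan2(p_y, p_x) ≈ 9.17°.

≈ (51.3°N, 9.2°E)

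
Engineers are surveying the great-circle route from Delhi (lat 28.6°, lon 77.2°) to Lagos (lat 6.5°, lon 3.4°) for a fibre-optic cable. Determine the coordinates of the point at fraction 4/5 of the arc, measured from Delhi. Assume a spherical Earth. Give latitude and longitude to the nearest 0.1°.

≈ lat 13.1°, lon 16.6°

From cos δ = sin φ₁ sin φ₂ + cos φ₁ cos φ₂ cos Δλ, the central angle is δ ≈ 1.269 rad (72.7°).
Interpolate at f = 4/5 with slerp weights a = sin((1−f)δ)/sin δ ≈ 0.263, b = sin(fδ)/sin δ ≈ 0.890.
p = a·p₁ + b·p₂ ≈ (0.934, 0.278, 0.227); φ = arcsin(p_z) ≈ 13.10°, λ = atan2(p_y, p_x) ≈ 16.56°.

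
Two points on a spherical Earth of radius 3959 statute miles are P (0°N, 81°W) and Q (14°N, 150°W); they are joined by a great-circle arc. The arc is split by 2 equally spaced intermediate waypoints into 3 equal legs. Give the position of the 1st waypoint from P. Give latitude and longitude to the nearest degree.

The haversine formula gives a central angle δ ≈ 1.216 rad (69.7°) between the endpoints.
Interpolate at f = 1/3 with slerp weights a = sin((1−f)δ)/sin δ ≈ 0.773, b = sin(fδ)/sin δ ≈ 0.420.
p = a·p₁ + b·p₂ ≈ (-0.232, -0.967, 0.102); φ = arcsin(p_z) ≈ 5.84°, λ = atan2(p_y, p_x) ≈ -103.51°.

≈ (6°N, 104°W)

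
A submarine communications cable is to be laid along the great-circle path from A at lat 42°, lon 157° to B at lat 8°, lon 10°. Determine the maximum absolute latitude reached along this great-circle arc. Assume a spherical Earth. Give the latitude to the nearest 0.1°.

≈ 61.9°

The great circle lies in the plane with unit normal n̂ = (p₁ × p₂)/|p₁ × p₂|.
Here n̂_z ≈ -0.471; the vertex latitude is φ_max = arccos|n̂_z| ≈ 61.9°.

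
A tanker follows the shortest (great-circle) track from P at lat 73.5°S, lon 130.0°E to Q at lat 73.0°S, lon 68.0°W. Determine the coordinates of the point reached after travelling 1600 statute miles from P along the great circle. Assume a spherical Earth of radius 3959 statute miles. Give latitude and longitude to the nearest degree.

The haversine formula gives a central angle δ ≈ 0.577 rad (33.1°) between the endpoints. The total great-circle distance is δ·R ≈ 0.577 × 3959 ≈ 2285 mi, so the target fraction is f = 1600/2285 ≈ 0.700.
Interpolate at f ≈ 0.700 with slerp weights a = sin((1−f)δ)/sin δ ≈ 0.316, b = sin(fδ)/sin δ ≈ 0.721.
p = a·p₁ + b·p₂ ≈ (0.021, -0.127, -0.992); φ = arcsin(p_z) ≈ -82.62°, λ = atan2(p_y, p_x) ≈ -80.46°.

≈ lat 83°S, lon 80°W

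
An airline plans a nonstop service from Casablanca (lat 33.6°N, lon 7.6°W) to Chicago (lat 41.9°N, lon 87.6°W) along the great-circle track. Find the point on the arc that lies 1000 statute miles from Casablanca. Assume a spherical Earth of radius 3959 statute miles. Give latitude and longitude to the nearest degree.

Convert each endpoint to a unit vector on the sphere (x = cos φ cos λ, y = cos φ sin λ, z = sin φ).
The central angle between the endpoints is δ = arccos(p₁·p₂) ≈ 1.073 rad (61.5°). The total great-circle distance is δ·R ≈ 1.073 × 3959 ≈ 4249 mi, so the target fraction is f = 1000/4249 ≈ 0.235.
Interpolate at f ≈ 0.235 with slerp weights a = sin((1−f)δ)/sin δ ≈ 0.833, b = sin(fδ)/sin δ ≈ 0.284.
p = a·p₁ + b·p₂ ≈ (0.696, -0.303, 0.651); φ = arcsin(p_z) ≈ 40.59°, λ = atan2(p_y, p_x) ≈ -23.53°.

≈ lat 41°N, lon 24°W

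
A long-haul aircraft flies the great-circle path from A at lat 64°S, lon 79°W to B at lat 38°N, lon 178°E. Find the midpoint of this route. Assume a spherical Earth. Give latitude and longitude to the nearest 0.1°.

Write both endpoints as unit vectors p₁, p₂ with components (cos φ cos λ, cos φ sin λ, sin φ).
The central angle between the endpoints is δ = arccos(p₁·p₂) ≈ 2.254 rad (129.1°).
Interpolate at f = 1/2 with slerp weights a = sin((1−f)δ)/sin δ ≈ 1.164, b = sin(fδ)/sin δ ≈ 1.164.
p = a·p₁ + b·p₂ ≈ (-0.819, -0.469, -0.330); φ = arcsin(p_z) ≈ -19.24°, λ = atan2(p_y, p_x) ≈ -150.22°.

≈ lat 19.2°S, lon 150.2°W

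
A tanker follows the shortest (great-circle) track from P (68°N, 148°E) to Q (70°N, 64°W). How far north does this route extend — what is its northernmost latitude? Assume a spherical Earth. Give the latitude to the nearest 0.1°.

≈ 84.0°N

The great circle lies in the plane with unit normal n̂ = (p₁ × p₂)/|p₁ × p₂|.
Here n̂_z ≈ +0.105; the vertex latitude is φ_max = arccos|n̂_z| ≈ 84.0°.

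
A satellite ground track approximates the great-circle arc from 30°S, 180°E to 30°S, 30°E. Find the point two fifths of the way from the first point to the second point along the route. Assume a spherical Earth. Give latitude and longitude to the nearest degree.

≈ 63°S, 131°E

Convert each endpoint to a unit vector on the sphere (x = cos φ cos λ, y = cos φ sin λ, z = sin φ).
The central angle between the endpoints is δ = arccos(p₁·p₂) ≈ 1.982 rad (113.5°).
Interpolate at f = 2/5 with slerp weights a = sin((1−f)δ)/sin δ ≈ 1.012, b = sin(fδ)/sin δ ≈ 0.777.
p = a·p₁ + b·p₂ ≈ (-0.294, 0.336, -0.895); φ = arcsin(p_z) ≈ -63.46°, λ = atan2(p_y, p_x) ≈ 131.15°.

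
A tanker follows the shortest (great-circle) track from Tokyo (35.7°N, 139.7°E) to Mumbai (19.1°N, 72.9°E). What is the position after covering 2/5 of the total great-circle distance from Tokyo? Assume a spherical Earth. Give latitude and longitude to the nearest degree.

≈ 33°N, 110°E

Write both endpoints as unit vectors p₁, p₂ with components (cos φ cos λ, cos φ sin λ, sin φ).
The central angle between the endpoints is δ = arccos(p₁·p₂) ≈ 1.055 rad (60.4°).
Interpolate at f = 2/5 with slerp weights a = sin((1−f)δ)/sin δ ≈ 0.680, b = sin(fδ)/sin δ ≈ 0.471.
p = a·p₁ + b·p₂ ≈ (-0.290, 0.782, 0.551); φ = arcsin(p_z) ≈ 33.43°, λ = atan2(p_y, p_x) ≈ 110.36°.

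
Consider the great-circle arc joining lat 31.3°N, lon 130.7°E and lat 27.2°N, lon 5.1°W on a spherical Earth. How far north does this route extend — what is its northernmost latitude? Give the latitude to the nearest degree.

The great circle lies in the plane with unit normal n̂ = (p₁ × p₂)/|p₁ × p₂|.
Here n̂_z ≈ -0.557; the vertex latitude is φ_max = arccos|n̂_z| ≈ 56.2°.

≈ 56°N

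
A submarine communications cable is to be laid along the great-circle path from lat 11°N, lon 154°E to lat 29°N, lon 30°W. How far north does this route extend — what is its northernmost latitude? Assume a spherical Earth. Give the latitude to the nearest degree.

The great circle lies in the plane with unit normal n̂ = (p₁ × p₂)/|p₁ × p₂|.
Here n̂_z ≈ +0.093; the vertex latitude is φ_max = arccos|n̂_z| ≈ 84.7°.
Check via Clairaut: cos φ_max = |cos φ₁| · sin C = cos(11.0°)·sin(5.4°) ≈ 0.093, again giving ≈ 84.7°.

≈ 85°N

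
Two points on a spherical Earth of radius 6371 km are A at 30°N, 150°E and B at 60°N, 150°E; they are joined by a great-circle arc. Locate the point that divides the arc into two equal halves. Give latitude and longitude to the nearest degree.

≈ 45°N, 150°E

Convert each endpoint to a unit vector on the sphere (x = cos φ cos λ, y = cos φ sin λ, z = sin φ).
The central angle between the endpoints is δ = arccos(p₁·p₂) ≈ 0.524 rad (30.0°).
Interpolate at f = 1/2 with slerp weights a = sin((1−f)δ)/sin δ ≈ 0.518, b = sin(fδ)/sin δ ≈ 0.518.
p = a·p₁ + b·p₂ ≈ (-0.612, 0.354, 0.707); φ = arcsin(p_z) ≈ 45.00°, λ = atan2(p_y, p_x) ≈ 150.00°.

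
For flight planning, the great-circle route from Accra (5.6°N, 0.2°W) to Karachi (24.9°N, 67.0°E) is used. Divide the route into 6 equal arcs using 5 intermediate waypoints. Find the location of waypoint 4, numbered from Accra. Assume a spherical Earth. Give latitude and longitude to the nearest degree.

≈ 21°N, 43°E

Write both endpoints as unit vectors p₁, p₂ with components (cos φ cos λ, cos φ sin λ, sin φ).
The central angle between the endpoints is δ = arccos(p₁·p₂) ≈ 1.169 rad (67.0°).
Interpolate at f = 4/6 with slerp weights a = sin((1−f)δ)/sin δ ≈ 0.413, b = sin(fδ)/sin δ ≈ 0.764.
p = a·p₁ + b·p₂ ≈ (0.681, 0.636, 0.362); φ = arcsin(p_z) ≈ 21.21°, λ = atan2(p_y, p_x) ≈ 43.03°.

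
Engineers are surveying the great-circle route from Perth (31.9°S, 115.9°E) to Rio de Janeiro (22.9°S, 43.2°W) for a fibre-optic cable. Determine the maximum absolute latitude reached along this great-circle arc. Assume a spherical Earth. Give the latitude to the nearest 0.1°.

The great circle lies in the plane with unit normal n̂ = (p₁ × p₂)/|p₁ × p₂|.
Here n̂_z ≈ -0.328; the vertex latitude is φ_max = arccos|n̂_z| ≈ 70.9°.
Check via Clairaut: cos φ_max = |cos φ₁| · sin C = cos(31.9°)·sin(157.3°) ≈ 0.328, again giving ≈ 70.9°.

≈ 70.9°S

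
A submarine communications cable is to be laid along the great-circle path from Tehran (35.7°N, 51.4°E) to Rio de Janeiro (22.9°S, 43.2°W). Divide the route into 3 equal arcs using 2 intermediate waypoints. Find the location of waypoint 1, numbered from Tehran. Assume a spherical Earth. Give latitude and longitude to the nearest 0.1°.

Write both endpoints as unit vectors p₁, p₂ with components (cos φ cos λ, cos φ sin λ, sin φ).
The central angle between the endpoints is δ = arccos(p₁·p₂) ≈ 1.862 rad (106.7°).
Interpolate at f = 1/3 with slerp weights a = sin((1−f)δ)/sin δ ≈ 0.988, b = sin(fδ)/sin δ ≈ 0.607.
p = a·p₁ + b·p₂ ≈ (0.908, 0.244, 0.340); φ = arcsin(p_z) ≈ 19.89°, λ = atan2(p_y, p_x) ≈ 15.04°.

≈ 19.9°N, 15.0°E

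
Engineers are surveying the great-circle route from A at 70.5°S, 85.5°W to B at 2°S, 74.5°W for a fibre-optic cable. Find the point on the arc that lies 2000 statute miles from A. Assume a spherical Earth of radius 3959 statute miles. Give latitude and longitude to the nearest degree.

≈ 42°S, 78°W

Convert each endpoint to a unit vector on the sphere (x = cos φ cos λ, y = cos φ sin λ, z = sin φ).
The central angle between the endpoints is δ = arccos(p₁·p₂) ≈ 1.202 rad (68.9°). The total great-circle distance is δ·R ≈ 1.202 × 3959 ≈ 4759 mi, so the target fraction is f = 2000/4759 ≈ 0.420.
Interpolate at f ≈ 0.420 with slerp weights a = sin((1−f)δ)/sin δ ≈ 0.688, b = sin(fδ)/sin δ ≈ 0.519.
p = a·p₁ + b·p₂ ≈ (0.157, -0.729, -0.667); φ = arcsin(p_z) ≈ -41.82°, λ = atan2(p_y, p_x) ≈ -77.87°.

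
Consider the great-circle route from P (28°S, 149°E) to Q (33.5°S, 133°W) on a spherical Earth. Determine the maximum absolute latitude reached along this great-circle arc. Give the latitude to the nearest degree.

≈ 38°S

The great circle lies in the plane with unit normal n̂ = (p₁ × p₂)/|p₁ × p₂|.
Here n̂_z ≈ +0.790; the vertex latitude is φ_max = arccos|n̂_z| ≈ 37.8°.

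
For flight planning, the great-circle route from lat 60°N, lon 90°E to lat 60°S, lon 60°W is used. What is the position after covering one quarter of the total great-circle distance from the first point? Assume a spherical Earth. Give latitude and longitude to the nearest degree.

≈ lat 35°N, lon 38°E

Convert each endpoint to a unit vector on the sphere (x = cos φ cos λ, y = cos φ sin λ, z = sin φ).
The central angle between the endpoints is δ = arccos(p₁·p₂) ≈ 2.882 rad (165.1°).
Interpolate at f = 1/4 with slerp weights a = sin((1−f)δ)/sin δ ≈ 3.236, b = sin(fδ)/sin δ ≈ 2.571.
p = a·p₁ + b·p₂ ≈ (0.643, 0.505, 0.576); φ = arcsin(p_z) ≈ 35.19°, λ = atan2(p_y, p_x) ≈ 38.15°.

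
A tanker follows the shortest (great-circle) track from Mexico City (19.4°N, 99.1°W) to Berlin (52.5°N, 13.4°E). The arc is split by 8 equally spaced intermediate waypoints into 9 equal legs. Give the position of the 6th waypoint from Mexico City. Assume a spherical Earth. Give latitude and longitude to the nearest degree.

Write both endpoints as unit vectors p₁, p₂ with components (cos φ cos λ, cos φ sin λ, sin φ).
The central angle between the endpoints is δ = arccos(p₁·p₂) ≈ 1.527 rad (87.5°).
Interpolate at f = 6/9 with slerp weights a = sin((1−f)δ)/sin δ ≈ 0.488, b = sin(fδ)/sin δ ≈ 0.852.
p = a·p₁ + b·p₂ ≈ (0.432, -0.334, 0.838); φ = arcsin(p_z) ≈ 56.91°, λ = atan2(p_y, p_x) ≈ -37.74°.

≈ 57°N, 38°W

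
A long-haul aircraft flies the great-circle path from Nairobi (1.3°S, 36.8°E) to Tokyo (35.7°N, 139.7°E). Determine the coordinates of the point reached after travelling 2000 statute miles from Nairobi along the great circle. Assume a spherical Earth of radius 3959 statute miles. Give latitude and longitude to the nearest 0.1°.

From cos δ = sin φ₁ sin φ₂ + cos φ₁ cos φ₂ cos Δλ, the central angle is δ ≈ 1.767 rad (101.2°). The total great-circle distance is δ·R ≈ 1.767 × 3959 ≈ 6994 mi, so the target fraction is f = 2000/6994 ≈ 0.286.
Interpolate at f ≈ 0.286 with slerp weights a = sin((1−f)δ)/sin δ ≈ 0.971, b = sin(fδ)/sin δ ≈ 0.493.
p = a·p₁ + b·p₂ ≈ (0.472, 0.841, 0.266); φ = arcsin(p_z) ≈ 15.42°, λ = atan2(p_y, p_x) ≈ 60.70°.

≈ 15.4°N, 60.7°E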